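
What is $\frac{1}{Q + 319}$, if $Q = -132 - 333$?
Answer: $- \frac{1}{146} \approx -0.0068493$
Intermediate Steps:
$Q = -465$
$\frac{1}{Q + 319} = \frac{1}{-465 + 319} = \frac{1}{-146} = - \frac{1}{146}$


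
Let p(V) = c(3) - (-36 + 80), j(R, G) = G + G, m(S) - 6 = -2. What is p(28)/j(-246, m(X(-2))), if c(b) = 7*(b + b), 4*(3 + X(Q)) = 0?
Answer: -1/4 ≈ -0.25000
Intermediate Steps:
X(Q) = -3 (X(Q) = -3 + (1/4)*0 = -3 + 0 = -3)
c(b) = 14*b (c(b) = 7*(2*b) = 14*b)
m(S) = 4 (m(S) = 6 - 2 = 4)
j(R, G) = 2*G
p(V) = -2 (p(V) = 14*3 - (-36 + 80) = 42 - 1*44 = 42 - 44 = -2)
p(28)/j(-246, m(X(-2))) = -2/(2*4) = -2/8 = -2*1/8 = -1/4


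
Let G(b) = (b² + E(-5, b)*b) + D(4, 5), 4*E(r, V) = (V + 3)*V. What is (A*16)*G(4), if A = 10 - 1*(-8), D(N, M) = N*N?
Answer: 17280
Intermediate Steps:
D(N, M) = N²
E(r, V) = V*(3 + V)/4 (E(r, V) = ((V + 3)*V)/4 = ((3 + V)*V)/4 = (V*(3 + V))/4 = V*(3 + V)/4)
G(b) = 16 + b² + b²*(3 + b)/4 (G(b) = (b² + (b*(3 + b)/4)*b) + 4² = (b² + b²*(3 + b)/4) + 16 = 16 + b² + b²*(3 + b)/4)
A = 18 (A = 10 + 8 = 18)
(A*16)*G(4) = (18*16)*(16 + (¼)*4³ + (7/4)*4²) = 288*(16 + (¼)*64 + (7/4)*16) = 288*(16 + 16 + 28) = 288*60 = 17280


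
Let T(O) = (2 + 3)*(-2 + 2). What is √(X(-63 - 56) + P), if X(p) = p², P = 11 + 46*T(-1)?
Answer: 2*√3543 ≈ 119.05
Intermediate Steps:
T(O) = 0 (T(O) = 5*0 = 0)
P = 11 (P = 11 + 46*0 = 11 + 0 = 11)
√(X(-63 - 56) + P) = √((-63 - 56)² + 11) = √((-119)² + 11) = √(14161 + 11) = √14172 = 2*√3543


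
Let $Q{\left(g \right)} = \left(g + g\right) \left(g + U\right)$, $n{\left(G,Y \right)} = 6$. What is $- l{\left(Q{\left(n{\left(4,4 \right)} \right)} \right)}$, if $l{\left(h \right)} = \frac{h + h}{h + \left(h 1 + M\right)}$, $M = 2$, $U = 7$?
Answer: $- \frac{156}{157} \approx -0.99363$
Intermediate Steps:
$Q{\left(g \right)} = 2 g \left(7 + g\right)$ ($Q{\left(g \right)} = \left(g + g\right) \left(g + 7\right) = 2 g \left(7 + g\right)$)
$l{\left(h \right)} = \frac{2 h}{2 + 2 h}$ ($l{\left(h \right)} = \frac{h + h}{h + \left(h 1 + 2\right)} = \frac{2 h}{h + \left(h + 2\right)} = \frac{2 h}{h + \left(2 + h\right)} = \frac{2 h}{2 + 2 h}$)
$- l{\left(Q{\left(n{\left(4,4 \right)} \right)} \right)} = - \frac{2 \cdot 6 \left(7 + 6\right)}{1 + 2 \cdot 6 \left(7 + 6\right)} = - \frac{2 \cdot 6 \cdot 13}{1 + 2 \cdot 6 \cdot 13} = - \frac{156}{1 + 156} = - \frac{156}{157}$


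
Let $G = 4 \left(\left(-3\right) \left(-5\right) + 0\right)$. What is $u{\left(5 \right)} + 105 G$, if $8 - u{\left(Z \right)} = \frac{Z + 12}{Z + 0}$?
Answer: $\frac{31523}{5} \approx 6304.6$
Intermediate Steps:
$G = 60$ ($G = 4 \left(15 + 0\right) = 4 \cdot 15 = 60$)
$u{\left(Z \right)} = 8 - \frac{12 + Z}{Z}$ ($u{\left(Z \right)} = 8 - \frac{Z + 12}{Z + 0} = 8 - \frac{12 + Z}{Z}$)
$u{\left(5 \right)} + 105 G = \left(7 - \frac{12}{5}\right) + 105 \cdot 60 = \left(7 - \frac{12}{5}\right) + 6300 = \frac{23}{5} + 6300 = \frac{31523}{5}$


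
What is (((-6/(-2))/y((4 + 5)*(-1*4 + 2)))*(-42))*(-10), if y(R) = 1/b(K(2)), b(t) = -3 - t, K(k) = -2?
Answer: -1260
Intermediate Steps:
y(R) = -1 (y(R) = 1/(-3 - 1*(-2)) = 1/(-3 + 2) = 1/(-1) = -1)
(((-6/(-2))/y((4 + 5)*(-1*4 + 2)))*(-42))*(-10) = ((-6/(-2)/(-1))*(-42))*(-10) = ((-6*(-½)*(-1))*(-42))*(-10) = ((3*(-1))*(-42))*(-10) = -3*(-42)*(-10) = 126*(-10) = -1260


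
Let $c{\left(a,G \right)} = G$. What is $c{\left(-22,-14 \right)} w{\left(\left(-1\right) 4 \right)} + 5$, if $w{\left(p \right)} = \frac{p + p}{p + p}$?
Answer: $-9$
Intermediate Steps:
$w{\left(p \right)} = 1$ ($w{\left(p \right)} = \frac{2 p}{2 p} = 2 p \frac{1}{2 p} = 1$)
$c{\left(-22,-14 \right)} w{\left(\left(-1\right) 4 \right)} + 5 = \left(-14\right) 1 + 5 = -14 + 5 = -9$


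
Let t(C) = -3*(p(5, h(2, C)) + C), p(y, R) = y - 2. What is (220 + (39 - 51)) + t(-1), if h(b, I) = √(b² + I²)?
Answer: 202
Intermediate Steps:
h(b, I) = √(I² + b²)
p(y, R) = -2 + y
t(C) = -9 - 3*C (t(C) = -3*((-2 + 5) + C) = -3*(3 + C) = -9 - 3*C)
(220 + (39 - 51)) + t(-1) = (220 + (39 - 51)) + (-9 - 3*(-1)) = (220 - 12) + (-9 + 3) = 208 - 6 = 202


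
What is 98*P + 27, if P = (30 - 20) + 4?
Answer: 1399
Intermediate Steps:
P = 14 (P = 10 + 4 = 14)
98*P + 27 = 98*14 + 27 = 1372 + 27 = 1399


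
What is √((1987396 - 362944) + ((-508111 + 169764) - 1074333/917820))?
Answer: √30094599268474665/152970 ≈ 1134.1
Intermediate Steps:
√((1987396 - 362944) + ((-508111 + 169764) - 1074333/917820)) = √(1624452 + (-338347 - 1074333*1/917820)) = √(1624452 + (-338347 - 358111/305940)) = √(1624452 - 103514239291/305940) = √(393470605589/305940) = √30094599268474665/152970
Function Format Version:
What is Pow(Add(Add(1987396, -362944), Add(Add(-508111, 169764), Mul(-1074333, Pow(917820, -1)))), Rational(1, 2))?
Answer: Mul(Rational(1, 152970), Pow(30094599268474665, Rational(1, 2))) ≈ 1134.1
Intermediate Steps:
Pow(Add(Add(1987396, -362944), Add(Add(-508111, 169764), Mul(-1074333, Pow(917820, -1)))), Rational(1, 2)) = Pow(Add(1624452, Add(-338347, Mul(-1074333, Rational(1, 917820)))), Rational(1, 2)) = Pow(Add(1624452, Add(-338347, Rational(-358111, 305940))), Rational(1, 2)) = Pow(Add(1624452, Rational(-103514239291, 305940)), Rational(1, 2)) = Pow(Rational(393470605589, 305940), Rational(1, 2)) = Mul(Rational(1, 152970), Pow(30094599268474665, Rational(1, 2)))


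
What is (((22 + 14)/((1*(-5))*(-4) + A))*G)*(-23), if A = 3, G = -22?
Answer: 792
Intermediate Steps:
(((22 + 14)/((1*(-5))*(-4) + A))*G)*(-23) = (((22 + 14)/((1*(-5))*(-4) + 3))*(-22))*(-23) = ((36/(-5*(-4) + 3))*(-22))*(-23) = ((36/(20 + 3))*(-22))*(-23) = ((36/23)*(-22))*(-23) = -792/23*(-23) = 792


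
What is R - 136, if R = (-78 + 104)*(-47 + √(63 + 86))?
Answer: -1358 + 26*√149 ≈ -1040.6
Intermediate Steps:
R = -1222 + 26*√149 (R = 26*(-47 + √149) = -1222 + 26*√149 ≈ -904.63)
R - 136 = (-1222 + 26*√149) - 136 = -1358 + 26*√149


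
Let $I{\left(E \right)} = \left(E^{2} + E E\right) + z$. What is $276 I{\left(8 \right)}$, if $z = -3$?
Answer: $34500$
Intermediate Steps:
$I{\left(E \right)} = -3 + 2 E^{2}$ ($I{\left(E \right)} = \left(E^{2} + E E\right) - 3 = \left(E^{2} + E^{2}\right) - 3 = 2 E^{2} - 3 = -3 + 2 E^{2}$)
$276 I{\left(8 \right)} = 276 \left(-3 + 2 \cdot 8^{2}\right) = 276 \left(-3 + 2 \cdot 64\right) = 276 \left(-3 + 128\right) = 276 \cdot 125 = 34500$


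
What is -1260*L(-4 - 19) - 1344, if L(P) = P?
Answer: 27636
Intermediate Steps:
-1260*L(-4 - 19) - 1344 = -1260*(-4 - 19) - 1344 = -1260*(-23) - 1344 = 28980 - 1344 = 27636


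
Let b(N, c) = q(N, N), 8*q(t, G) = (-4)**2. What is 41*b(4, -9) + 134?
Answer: 216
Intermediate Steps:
q(t, G) = 2 (q(t, G) = (1/8)*(-4)**2 = (1/8)*16 = 2)
b(N, c) = 2
41*b(4, -9) + 134 = 41*2 + 134 = 82 + 134 = 216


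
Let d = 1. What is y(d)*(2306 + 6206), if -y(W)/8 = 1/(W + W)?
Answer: -34048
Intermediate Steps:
y(W) = -4/W (y(W) = -8/(W + W) = -8*1/(2*W) = -4/W)
y(d)*(2306 + 6206) = (-4/1)*(2306 + 6206) = -4*1*8512 = -4*8512 = -34048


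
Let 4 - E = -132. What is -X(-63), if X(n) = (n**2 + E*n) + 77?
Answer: 4522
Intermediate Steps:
E = 136 (E = 4 - 1*(-132) = 4 + 132 = 136)
X(n) = 77 + n**2 + 136*n (X(n) = (n**2 + 136*n) + 77 = 77 + n**2 + 136*n)
-X(-63) = -(77 + (-63)**2 + 136*(-63)) = -(77 + 3969 - 8568) = -1*(-4522) = 4522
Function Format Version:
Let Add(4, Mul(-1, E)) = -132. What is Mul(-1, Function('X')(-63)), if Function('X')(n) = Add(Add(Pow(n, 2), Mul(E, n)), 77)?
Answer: 4522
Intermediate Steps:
E = 136 (E = Add(4, Mul(-1, -132)) = Add(4, 132) = 136)
Function('X')(n) = Add(77, Pow(n, 2), Mul(136, n)) (Function('X')(n) = Add(Add(Pow(n, 2), Mul(136, n)), 77) = Add(77, Pow(n, 2), Mul(136, n)))
Mul(-1, Function('X')(-63)) = Mul(-1, Add(77, Pow(-63, 2), Mul(136, -63))) = Mul(-1, Add(77, 3969, -8568)) = Mul(-1, -4522) = 4522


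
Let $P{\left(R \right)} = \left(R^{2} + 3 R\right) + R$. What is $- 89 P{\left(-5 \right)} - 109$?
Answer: $-554$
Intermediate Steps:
$P{\left(R \right)} = R^{2} + 4 R$
$- 89 P{\left(-5 \right)} - 109 = - 89 \left(- 5 \left(4 - 5\right)\right) - 109 = - 89 \left(\left(-5\right) \left(-1\right)\right) - 109 = \left(-89\right) 5 - 109 = -445 - 109 = -554$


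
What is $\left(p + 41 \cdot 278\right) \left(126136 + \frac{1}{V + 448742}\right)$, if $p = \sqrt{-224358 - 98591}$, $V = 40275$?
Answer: $\frac{703058825471574}{489017} + \frac{678509131443 i \sqrt{2669}}{489017} \approx 1.4377 \cdot 10^{9} + 7.1681 \cdot 10^{7} i$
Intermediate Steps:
$p = 11 i \sqrt{2669}$ ($p = \sqrt{-322949} = 11 i \sqrt{2669} \approx 568.29 i$)
$\left(p + 41 \cdot 278\right) \left(126136 + \frac{1}{V + 448742}\right) = \left(11 i \sqrt{2669} + 41 \cdot 278\right) \left(126136 + \frac{1}{40275 + 448742}\right) = \left(11 i \sqrt{2669} + 11398\right) \left(126136 + \frac{1}{489017}\right) = \left(11398 + 11 i \sqrt{2669}\right) \left(126136 + \frac{1}{489017}\right) = \left(11398 + 11 i \sqrt{2669}\right) \frac{61682648313}{489017} = \frac{703058825471574}{489017} + \frac{678509131443 i \sqrt{2669}}{489017}$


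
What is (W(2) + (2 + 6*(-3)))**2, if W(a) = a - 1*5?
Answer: 361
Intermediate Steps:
W(a) = -5 + a (W(a) = a - 5 = -5 + a)
(W(2) + (2 + 6*(-3)))**2 = ((-5 + 2) + (2 + 6*(-3)))**2 = (-3 + (2 - 18))**2 = (-3 - 16)**2 = (-19)**2 = 361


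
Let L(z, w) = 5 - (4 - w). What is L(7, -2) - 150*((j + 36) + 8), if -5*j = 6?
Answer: -6421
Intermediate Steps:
j = -6/5 (j = -1/5*6 = -6/5 ≈ -1.2000)
L(z, w) = 1 + w (L(z, w) = 5 + (-4 + w) = 1 + w)
L(7, -2) - 150*((j + 36) + 8) = (1 - 2) - 150*((-6/5 + 36) + 8) = -1 - 150*(174/5 + 8) = -1 - 150*214/5 = -1 - 6420 = -6421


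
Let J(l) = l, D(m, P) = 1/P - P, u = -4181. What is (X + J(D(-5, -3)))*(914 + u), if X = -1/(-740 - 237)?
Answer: -8514891/977 ≈ -8715.3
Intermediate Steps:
X = 1/977 (X = -1/(-977) = -1*(-1/977) = 1/977 ≈ 0.0010235)
(X + J(D(-5, -3)))*(914 + u) = (1/977 + (1/(-3) - 1*(-3)))*(914 - 4181) = (1/977 + (-1/3 + 3))*(-3267) = (1/977 + 8/3)*(-3267) = (7819/2931)*(-3267) = -8514891/977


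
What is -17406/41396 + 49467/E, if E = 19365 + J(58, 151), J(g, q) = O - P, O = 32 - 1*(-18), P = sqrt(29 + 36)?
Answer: 1659786894141/780194882768 + 49467*sqrt(65)/376942160 ≈ 2.1285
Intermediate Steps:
P = sqrt(65) ≈ 8.0623
O = 50 (O = 32 + 18 = 50)
J(g, q) = 50 - sqrt(65)
E = 19415 - sqrt(65) (E = 19365 + (50 - sqrt(65)) = 19415 - sqrt(65) ≈ 19407.)
-17406/41396 + 49467/E = -17406/41396 + 49467/(19415 - sqrt(65)) = -17406*1/41396 + 49467/(19415 - sqrt(65)) = -8703/20698 + 49467/(19415 - sqrt(65))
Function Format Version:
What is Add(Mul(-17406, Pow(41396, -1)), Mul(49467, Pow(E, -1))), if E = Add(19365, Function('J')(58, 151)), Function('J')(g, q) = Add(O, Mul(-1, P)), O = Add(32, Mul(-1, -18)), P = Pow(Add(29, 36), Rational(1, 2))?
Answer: Add(Rational(1659786894141, 780194882768), Mul(Rational(49467, 376942160), Pow(65, Rational(1, 2)))) ≈ 2.1285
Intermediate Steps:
P = Pow(65, Rational(1, 2)) ≈ 8.0623
O = 50 (O = Add(32, 18) = 50)
Function('J')(g, q) = Add(50, Mul(-1, Pow(65, Rational(1, 2))))
E = Add(19415, Mul(-1, Pow(65, Rational(1, 2)))) (E = Add(19365, Add(50, Mul(-1, Pow(65, Rational(1, 2))))) = Add(19415, Mul(-1, Pow(65, Rational(1, 2)))) ≈ 19407.)
Add(Mul(-17406, Pow(41396, -1)), Mul(49467, Pow(E, -1))) = Add(Mul(-17406, Pow(41396, -1)), Mul(49467, Pow(Add(19415, Mul(-1, Pow(65, Rational(1, 2)))), -1))) = Add(Mul(-17406, Rational(1, 41396)), Mul(49467, Pow(Add(19415, Mul(-1, Pow(65, Rational(1, 2)))), -1))) = Add(Rational(-8703, 20698), Mul(49467, Pow(Add(19415, Mul(-1, Pow(65, Rational(1, 2)))), -1)))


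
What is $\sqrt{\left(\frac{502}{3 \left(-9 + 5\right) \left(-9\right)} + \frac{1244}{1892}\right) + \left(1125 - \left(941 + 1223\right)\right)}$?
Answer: $\frac{7 i \sqrt{1529196702}}{8514} \approx 32.151 i$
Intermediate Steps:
$\sqrt{\left(\frac{502}{3 \left(-9 + 5\right) \left(-9\right)} + \frac{1244}{1892}\right) + \left(1125 - \left(941 + 1223\right)\right)} = \sqrt{\left(\frac{502}{3 \left(\left(-4\right) \left(-9\right)\right)} + 1244 \cdot \frac{1}{1892}\right) + \left(1125 - 2164\right)} = \sqrt{\left(\frac{502}{3 \cdot 36} + \frac{311}{473}\right) + \left(1125 - 2164\right)} = \sqrt{\left(\frac{502}{108} + \frac{311}{473}\right) - 1039} = \sqrt{\left(502 \cdot \frac{1}{108} + \frac{311}{473}\right) - 1039} = \sqrt{\left(\frac{251}{54} + \frac{311}{473}\right) - 1039} = \sqrt{\frac{135517}{25542} - 1039} = \sqrt{- \frac{26402621}{25542}} = \frac{7 i \sqrt{1529196702}}{8514}$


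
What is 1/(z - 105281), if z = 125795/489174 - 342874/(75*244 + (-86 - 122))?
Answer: -1106267001/116489577277648 ≈ -9.4967e-6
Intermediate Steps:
z = -20681145367/1106267001 (z = 125795*(1/489174) - 342874/(18300 - 208) = 125795/489174 - 342874/18092 = 125795/489174 - 342874*1/18092 = 125795/489174 - 171437/9046 = -20681145367/1106267001 ≈ -18.695)
1/(z - 105281) = 1/(-20681145367/1106267001 - 105281) = 1/(-116489577277648/1106267001) = -1106267001/116489577277648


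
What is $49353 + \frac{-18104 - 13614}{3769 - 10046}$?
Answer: $\frac{309820499}{6277} \approx 49358.0$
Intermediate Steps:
$49353 + \frac{-18104 - 13614}{3769 - 10046} = 49353 - \frac{31718}{-6277} = 49353 - - \frac{31718}{6277} = 49353 + \frac{31718}{6277} = \frac{309820499}{6277}$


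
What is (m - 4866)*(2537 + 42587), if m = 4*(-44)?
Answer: -227515208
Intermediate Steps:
m = -176
(m - 4866)*(2537 + 42587) = (-176 - 4866)*(2537 + 42587) = -5042*45124 = -227515208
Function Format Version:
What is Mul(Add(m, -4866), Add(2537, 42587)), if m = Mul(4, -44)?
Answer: -227515208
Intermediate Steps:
m = -176
Mul(Add(m, -4866), Add(2537, 42587)) = Mul(Add(-176, -4866), Add(2537, 42587)) = Mul(-5042, 45124) = -227515208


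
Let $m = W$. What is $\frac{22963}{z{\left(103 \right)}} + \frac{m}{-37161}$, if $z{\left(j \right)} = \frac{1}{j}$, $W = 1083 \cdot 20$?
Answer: $\frac{29297588923}{12387} \approx 2.3652 \cdot 10^{6}$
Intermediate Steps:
$W = 21660$
$m = 21660$
$\frac{22963}{z{\left(103 \right)}} + \frac{m}{-37161} = \frac{22963}{\frac{1}{103}} + \frac{21660}{-37161} = 22963 \frac{1}{\frac{1}{103}} + 21660 \left(- \frac{1}{37161}\right) = 22963 \cdot 103 - \frac{7220}{12387} = 2365189 - \frac{7220}{12387} = \frac{29297588923}{12387}$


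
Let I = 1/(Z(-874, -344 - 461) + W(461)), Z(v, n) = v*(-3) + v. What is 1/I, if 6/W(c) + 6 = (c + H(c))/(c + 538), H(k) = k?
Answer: 4429931/2536 ≈ 1746.8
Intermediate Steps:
Z(v, n) = -2*v (Z(v, n) = -3*v + v = -2*v)
W(c) = 6/(-6 + 2*c/(538 + c)) (W(c) = 6/(-6 + (c + c)/(c + 538)) = 6/(-6 + (2*c)/(538 + c)) = 6/(-6 + 2*c/(538 + c)))
I = 2536/4429931 (I = 1/(-2*(-874) + 3*(-538 - 1*461)/(2*(807 + 461))) = 1/(1748 + (3/2)*(-538 - 461)/1268) = 1/(1748 + (3/2)*(1/1268)*(-999)) = 1/(1748 - 2997/2536) = 1/(4429931/2536) = 2536/4429931 ≈ 0.00057247)
1/I = 1/(2536/4429931) = 4429931/2536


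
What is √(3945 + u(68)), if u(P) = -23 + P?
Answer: √3990 ≈ 63.166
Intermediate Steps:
√(3945 + u(68)) = √(3945 + (-23 + 68)) = √(3945 + 45) = √3990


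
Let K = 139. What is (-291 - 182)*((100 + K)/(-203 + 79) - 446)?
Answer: 26271839/124 ≈ 2.1187e+5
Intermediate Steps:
(-291 - 182)*((100 + K)/(-203 + 79) - 446) = (-291 - 182)*((100 + 139)/(-203 + 79) - 446) = -473*(239/(-124) - 446) = -473*(239*(-1/124) - 446) = -473*(-239/124 - 446) = -473*(-55543/124) = 26271839/124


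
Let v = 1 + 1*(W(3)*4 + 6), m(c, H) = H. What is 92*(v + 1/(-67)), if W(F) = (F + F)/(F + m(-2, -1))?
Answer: 117024/67 ≈ 1746.6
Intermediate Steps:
W(F) = 2*F/(-1 + F) (W(F) = (F + F)/(F - 1) = (2*F)/(-1 + F) = 2*F/(-1 + F))
v = 19 (v = 1 + 1*((2*3/(-1 + 3))*4 + 6) = 1 + 1*((2*3/2)*4 + 6) = 1 + 1*((2*3*(½))*4 + 6) = 1 + 1*(3*4 + 6) = 1 + 1*(12 + 6) = 1 + 1*18 = 1 + 18 = 19)
92*(v + 1/(-67)) = 92*(19 + 1/(-67)) = 92*(19 - 1/67) = 92*(1272/67) = 117024/67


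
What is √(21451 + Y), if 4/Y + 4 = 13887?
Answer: √4134416222271/13883 ≈ 146.46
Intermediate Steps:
Y = 4/13883 (Y = 4/(-4 + 13887) = 4/13883 ≈ 0.00028812)
√(21451 + Y) = √(21451 + 4/13883) = √(297804237/13883) = √4134416222271/13883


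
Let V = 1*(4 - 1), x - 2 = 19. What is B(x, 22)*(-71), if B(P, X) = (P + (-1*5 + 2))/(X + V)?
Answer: -1278/25 ≈ -51.120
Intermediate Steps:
x = 21 (x = 2 + 19 = 21)
V = 3 (V = 1*3 = 3)
B(P, X) = (-3 + P)/(3 + X) (B(P, X) = (P + (-1*5 + 2))/(X + 3) = (P + (-5 + 2))/(3 + X) = (P - 3)/(3 + X) = (-3 + P)/(3 + X))
B(x, 22)*(-71) = ((-3 + 21)/(3 + 22))*(-71) = (18/25)*(-71) = -1278/25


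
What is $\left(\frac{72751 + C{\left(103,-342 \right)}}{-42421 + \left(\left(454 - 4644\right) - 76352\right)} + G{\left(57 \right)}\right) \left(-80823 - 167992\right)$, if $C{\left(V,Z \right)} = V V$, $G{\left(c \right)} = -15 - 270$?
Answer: $\frac{8740327289225}{122963} \approx 7.1081 \cdot 10^{7}$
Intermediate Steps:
$G{\left(c \right)} = -285$ ($G{\left(c \right)} = -15 - 270 = -285$)
$C{\left(V,Z \right)} = V^{2}$
$\left(\frac{72751 + C{\left(103,-342 \right)}}{-42421 + \left(\left(454 - 4644\right) - 76352\right)} + G{\left(57 \right)}\right) \left(-80823 - 167992\right) = \left(\frac{72751 + 103^{2}}{-42421 + \left(\left(454 - 4644\right) - 76352\right)} - 285\right) \left(-80823 - 167992\right) = \left(\frac{72751 + 10609}{-42421 - 80542} - 285\right) \left(-248815\right) = \left(\frac{83360}{-42421 - 80542} - 285\right) \left(-248815\right) = \left(\frac{83360}{-122963} - 285\right) \left(-248815\right) = \left(83360 \left(- \frac{1}{122963}\right) - 285\right) \left(-248815\right) = \left(- \frac{83360}{122963} - 285\right) \left(-248815\right) = \left(- \frac{35127815}{122963}\right) \left(-248815\right) = \frac{8740327289225}{122963}$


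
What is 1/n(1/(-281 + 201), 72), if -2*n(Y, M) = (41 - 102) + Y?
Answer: 160/4881 ≈ 0.032780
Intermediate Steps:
n(Y, M) = 61/2 - Y/2 (n(Y, M) = -((41 - 102) + Y)/2 = -(-61 + Y)/2 = 61/2 - Y/2)
1/n(1/(-281 + 201), 72) = 1/(61/2 - 1/(2*(-281 + 201))) = 1/(61/2 - ½/(-80)) = 1/(61/2 - ½*(-1/80)) = 1/(61/2 + 1/160) = 1/(4881/160) = 160/4881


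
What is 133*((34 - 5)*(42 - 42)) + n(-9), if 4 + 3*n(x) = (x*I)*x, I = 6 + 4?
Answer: 806/3 ≈ 268.67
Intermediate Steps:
I = 10
n(x) = -4/3 + 10*x²/3 (n(x) = -4/3 + ((x*10)*x)/3 = -4/3 + ((10*x)*x)/3 = -4/3 + (10*x²)/3 = -4/3 + 10*x²/3)
133*((34 - 5)*(42 - 42)) + n(-9) = 133*((34 - 5)*(42 - 42)) + (-4/3 + (10/3)*(-9)²) = 133*(29*0) + (-4/3 + (10/3)*81) = 133*0 + (-4/3 + 270) = 0 + 806/3 = 806/3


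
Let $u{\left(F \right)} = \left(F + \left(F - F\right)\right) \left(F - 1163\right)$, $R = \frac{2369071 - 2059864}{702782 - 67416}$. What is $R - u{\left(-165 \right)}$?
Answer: $- \frac{139221088713}{635366} \approx -2.1912 \cdot 10^{5}$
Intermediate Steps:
$R = \frac{309207}{635366} \approx 0.48666$
$u{\left(F \right)} = F \left(-1163 + F\right)$ ($u{\left(F \right)} = \left(F + 0\right) \left(-1163 + F\right) = F \left(-1163 + F\right)$)
$R - u{\left(-165 \right)} = \frac{309207}{635366} - - 165 \left(-1163 - 165\right) = \frac{309207}{635366} - \left(-165\right) \left(-1328\right) = \frac{309207}{635366} - 219120 = - \frac{139221088713}{635366}$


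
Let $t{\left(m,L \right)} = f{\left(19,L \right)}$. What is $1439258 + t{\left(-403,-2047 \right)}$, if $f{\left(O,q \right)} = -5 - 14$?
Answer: $1439239$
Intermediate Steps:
$f{\left(O,q \right)} = -19$
$t{\left(m,L \right)} = -19$
$1439258 + t{\left(-403,-2047 \right)} = 1439258 - 19 = 1439239$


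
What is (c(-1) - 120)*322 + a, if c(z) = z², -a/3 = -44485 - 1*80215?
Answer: 335782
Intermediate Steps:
a = 374100 (a = -3*(-44485 - 1*80215) = -3*(-44485 - 80215) = -3*(-124700) = 374100)
(c(-1) - 120)*322 + a = ((-1)² - 120)*322 + 374100 = (1 - 120)*322 + 374100 = -119*322 + 374100 = -38318 + 374100 = 335782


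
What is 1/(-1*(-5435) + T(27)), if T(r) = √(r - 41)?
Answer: 5435/29539239 - I*√14/29539239 ≈ 0.00018399 - 1.2667e-7*I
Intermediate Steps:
T(r) = √(-41 + r)
1/(-1*(-5435) + T(27)) = 1/(-1*(-5435) + √(-41 + 27)) = 1/(5435 + √(-14)) = 1/(5435 + I*√14)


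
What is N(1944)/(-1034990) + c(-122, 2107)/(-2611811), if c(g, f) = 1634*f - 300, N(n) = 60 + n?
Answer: -1784113236932/1351599133445 ≈ -1.3200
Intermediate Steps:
c(g, f) = -300 + 1634*f
N(1944)/(-1034990) + c(-122, 2107)/(-2611811) = (60 + 1944)/(-1034990) + (-300 + 1634*2107)/(-2611811) = 2004*(-1/1034990) + (-300 + 3442838)*(-1/2611811) = -1002/517495 + 3442538*(-1/2611811) = -1002/517495 - 3442538/2611811 = -1784113236932/1351599133445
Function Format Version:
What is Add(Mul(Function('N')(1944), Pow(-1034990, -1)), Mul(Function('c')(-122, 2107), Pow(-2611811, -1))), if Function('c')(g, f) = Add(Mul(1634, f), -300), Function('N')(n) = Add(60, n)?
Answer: Rational(-1784113236932, 1351599133445) ≈ -1.3200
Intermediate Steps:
Function('c')(g, f) = Add(-300, Mul(1634, f))
Add(Mul(Function('N')(1944), Pow(-1034990, -1)), Mul(Function('c')(-122, 2107), Pow(-2611811, -1))) = Add(Mul(Add(60, 1944), Pow(-1034990, -1)), Mul(Add(-300, Mul(1634, 2107)), Pow(-2611811, -1))) = Add(Mul(2004, Rational(-1, 1034990)), Mul(Add(-300, 3442838), Rational(-1, 2611811))) = Add(Rational(-1002, 517495), Mul(3442538, Rational(-1, 2611811))) = Add(Rational(-1002, 517495), Rational(-3442538, 2611811)) = Rational(-1784113236932, 1351599133445)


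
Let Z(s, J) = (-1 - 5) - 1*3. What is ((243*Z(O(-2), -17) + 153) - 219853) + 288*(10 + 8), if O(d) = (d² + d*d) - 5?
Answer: -216703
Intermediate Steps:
O(d) = -5 + 2*d² (O(d) = (d² + d²) - 5 = 2*d² - 5 = -5 + 2*d²)
Z(s, J) = -9 (Z(s, J) = -6 - 3 = -9)
((243*Z(O(-2), -17) + 153) - 219853) + 288*(10 + 8) = ((243*(-9) + 153) - 219853) + 288*(10 + 8) = ((-2187 + 153) - 219853) + 288*18 = (-2034 - 219853) + 5184 = -221887 + 5184 = -216703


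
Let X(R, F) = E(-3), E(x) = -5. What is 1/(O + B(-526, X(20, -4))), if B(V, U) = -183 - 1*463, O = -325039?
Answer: -1/325685 ≈ -3.0705e-6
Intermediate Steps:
X(R, F) = -5
B(V, U) = -646 (B(V, U) = -183 - 463 = -646)
1/(O + B(-526, X(20, -4))) = 1/(-325039 - 646) = 1/(-325685) = -1/325685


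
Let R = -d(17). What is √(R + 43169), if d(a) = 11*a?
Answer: √42982 ≈ 207.32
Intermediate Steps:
R = -187 (R = -11*17 = -1*187 = -187)
√(R + 43169) = √(-187 + 43169) = √42982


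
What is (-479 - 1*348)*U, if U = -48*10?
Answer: 396960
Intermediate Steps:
U = -480
(-479 - 1*348)*U = (-479 - 1*348)*(-480) = (-479 - 348)*(-480) = -827*(-480) = 396960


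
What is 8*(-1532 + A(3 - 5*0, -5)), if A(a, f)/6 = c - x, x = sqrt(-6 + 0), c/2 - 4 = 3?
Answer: -11584 - 48*I*sqrt(6) ≈ -11584.0 - 117.58*I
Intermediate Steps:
c = 14 (c = 8 + 2*3 = 8 + 6 = 14)
x = I*sqrt(6) (x = sqrt(-6) = I*sqrt(6) ≈ 2.4495*I)
A(a, f) = 84 - 6*I*sqrt(6) (A(a, f) = 6*(14 - I*sqrt(6)) = 84 - 6*I*sqrt(6))
8*(-1532 + A(3 - 5*0, -5)) = 8*(-1532 + (84 - 6*I*sqrt(6))) = 8*(-1448 - 6*I*sqrt(6)) = -11584 - 48*I*sqrt(6)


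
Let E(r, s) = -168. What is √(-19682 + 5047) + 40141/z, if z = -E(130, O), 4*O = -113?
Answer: 40141/168 + I*√14635 ≈ 238.93 + 120.98*I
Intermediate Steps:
O = -113/4 (O = (¼)*(-113) = -113/4 ≈ -28.250)
z = 168 (z = -1*(-168) = 168)
√(-19682 + 5047) + 40141/z = √(-19682 + 5047) + 40141/168 = √(-14635) + 40141*(1/168) = I*√14635 + 40141/168 = 40141/168 + I*√14635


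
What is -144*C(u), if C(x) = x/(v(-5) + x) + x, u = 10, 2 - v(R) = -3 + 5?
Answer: -1584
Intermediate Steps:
v(R) = 0 (v(R) = 2 - (-3 + 5) = 2 - 1*2 = 2 - 2 = 0)
C(x) = 1 + x (C(x) = x/(0 + x) + x = x/x + x = 1 + x)
-144*C(u) = -144*(1 + 10) = -144*11 = -1584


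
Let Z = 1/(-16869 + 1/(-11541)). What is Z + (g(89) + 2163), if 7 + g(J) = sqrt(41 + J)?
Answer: 419741128739/194685130 + sqrt(130) ≈ 2167.4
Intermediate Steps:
g(J) = -7 + sqrt(41 + J)
Z = -11541/194685130 (Z = 1/(-16869 - 1/11541) = 1/(-194685130/11541) = -11541/194685130 ≈ -5.9280e-5)
Z + (g(89) + 2163) = -11541/194685130 + ((-7 + sqrt(41 + 89)) + 2163) = -11541/194685130 + ((-7 + sqrt(130)) + 2163) = -11541/194685130 + (2156 + sqrt(130)) = 419741128739/194685130 + sqrt(130)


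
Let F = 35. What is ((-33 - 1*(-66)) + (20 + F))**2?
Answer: 7744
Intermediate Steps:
((-33 - 1*(-66)) + (20 + F))**2 = ((-33 - 1*(-66)) + (20 + 35))**2 = ((-33 + 66) + 55)**2 = (33 + 55)**2 = 88**2 = 7744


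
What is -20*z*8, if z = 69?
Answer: -11040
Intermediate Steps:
-20*z*8 = -20*69*8 = -1380*8 = -11040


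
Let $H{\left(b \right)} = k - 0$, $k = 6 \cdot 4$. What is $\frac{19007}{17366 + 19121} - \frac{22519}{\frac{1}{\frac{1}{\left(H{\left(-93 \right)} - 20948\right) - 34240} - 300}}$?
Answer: $\frac{13597664511700501}{2012768868} \approx 6.7557 \cdot 10^{6}$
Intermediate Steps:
$k = 24$
$H{\left(b \right)} = 24$ ($H{\left(b \right)} = 24 - 0 = 24 + 0 = 24$)
$\frac{19007}{17366 + 19121} - \frac{22519}{\frac{1}{\frac{1}{\left(H{\left(-93 \right)} - 20948\right) - 34240} - 300}} = \frac{19007}{17366 + 19121} - \frac{22519}{\frac{1}{\frac{1}{\left(24 - 20948\right) - 34240} - 300}} = \frac{19007}{36487} - \frac{22519}{\frac{1}{\frac{1}{\left(24 - 20948\right) - 34240} - 300}} = 19007 \cdot \frac{1}{36487} - \frac{22519}{\frac{1}{\frac{1}{-20924 - 34240} - 300}} = \frac{19007}{36487} - \frac{22519}{\frac{1}{\frac{1}{-55164} - 300}} = \frac{19007}{36487} - \frac{22519}{\frac{1}{- \frac{1}{55164} - 300}} = \frac{19007}{36487} - \frac{22519}{\frac{1}{- \frac{16549201}{55164}}} = \frac{19007}{36487} - \frac{22519}{- \frac{55164}{16549201}} = \frac{19007}{36487} - - \frac{372671457319}{55164} = \frac{19007}{36487} + \frac{372671457319}{55164} = \frac{13597664511700501}{2012768868}$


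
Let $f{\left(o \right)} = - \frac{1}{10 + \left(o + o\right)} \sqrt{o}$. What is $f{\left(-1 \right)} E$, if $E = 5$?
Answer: $- \frac{5 i}{8} \approx - 0.625 i$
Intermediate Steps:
$f{\left(o \right)} = - \frac{\sqrt{o}}{10 + 2 o}$ ($f{\left(o \right)} = - \frac{1}{10 + 2 o} \sqrt{o} = - \frac{\sqrt{o}}{10 + 2 o}$)
$f{\left(-1 \right)} E = - \frac{\sqrt{-1}}{10 + 2 \left(-1\right)} 5 = - \frac{i}{10 - 2} \cdot 5 = - \frac{i}{8} \cdot 5 = - \frac{5 i}{8}$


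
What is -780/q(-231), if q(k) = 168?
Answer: -65/14 ≈ -4.6429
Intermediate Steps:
-780/q(-231) = -780/168 = -780*1/168 = -65/14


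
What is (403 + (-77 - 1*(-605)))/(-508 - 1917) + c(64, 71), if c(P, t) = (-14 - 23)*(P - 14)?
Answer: -4487181/2425 ≈ -1850.4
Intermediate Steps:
c(P, t) = 518 - 37*P (c(P, t) = -37*(-14 + P) = 518 - 37*P)
(403 + (-77 - 1*(-605)))/(-508 - 1917) + c(64, 71) = (403 + (-77 - 1*(-605)))/(-508 - 1917) + (518 - 37*64) = (403 + (-77 + 605))/(-2425) + (518 - 2368) = (403 + 528)*(-1/2425) - 1850 = 931*(-1/2425) - 1850 = -931/2425 - 1850 = -4487181/2425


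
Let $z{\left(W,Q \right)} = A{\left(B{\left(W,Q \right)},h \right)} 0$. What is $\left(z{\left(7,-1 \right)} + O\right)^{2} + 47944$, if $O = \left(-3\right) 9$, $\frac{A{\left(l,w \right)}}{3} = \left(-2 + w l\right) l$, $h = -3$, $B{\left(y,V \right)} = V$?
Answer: $48673$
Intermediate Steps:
$A{\left(l,w \right)} = 3 l \left(-2 + l w\right)$ ($A{\left(l,w \right)} = 3 \left(-2 + w l\right) l = 3 \left(-2 + l w\right) l = 3 l \left(-2 + l w\right)$)
$z{\left(W,Q \right)} = 0$ ($z{\left(W,Q \right)} = 3 Q \left(-2 + Q \left(-3\right)\right) 0 = 3 Q \left(-2 - 3 Q\right) 0 = 0$)
$O = -27$
$\left(z{\left(7,-1 \right)} + O\right)^{2} + 47944 = \left(0 - 27\right)^{2} + 47944 = \left(-27\right)^{2} + 47944 = 729 + 47944 = 48673$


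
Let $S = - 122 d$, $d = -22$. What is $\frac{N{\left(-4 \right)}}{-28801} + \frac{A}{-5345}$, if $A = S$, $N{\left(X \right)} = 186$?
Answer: $- \frac{78296054}{153941345} \approx -0.50861$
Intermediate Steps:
$S = 2684$ ($S = \left(-122\right) \left(-22\right) = 2684$)
$A = 2684$
$\frac{N{\left(-4 \right)}}{-28801} + \frac{A}{-5345} = \frac{186}{-28801} + \frac{2684}{-5345} = 186 \left(- \frac{1}{28801}\right) + 2684 \left(- \frac{1}{5345}\right) = - \frac{186}{28801} - \frac{2684}{5345} = - \frac{78296054}{153941345}$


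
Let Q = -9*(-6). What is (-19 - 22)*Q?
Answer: -2214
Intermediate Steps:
Q = 54
(-19 - 22)*Q = (-19 - 22)*54 = -41*54 = -2214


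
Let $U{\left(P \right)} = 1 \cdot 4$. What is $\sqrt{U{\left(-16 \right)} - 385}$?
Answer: $i \sqrt{381} \approx 19.519 i$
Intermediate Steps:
$U{\left(P \right)} = 4$
$\sqrt{U{\left(-16 \right)} - 385} = \sqrt{4 - 385} = \sqrt{-381} = i \sqrt{381}$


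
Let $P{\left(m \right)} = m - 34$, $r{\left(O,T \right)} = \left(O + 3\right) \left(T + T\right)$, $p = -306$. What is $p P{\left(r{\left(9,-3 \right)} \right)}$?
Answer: $32436$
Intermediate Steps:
$r{\left(O,T \right)} = 2 T \left(3 + O\right)$ ($r{\left(O,T \right)} = \left(3 + O\right) 2 T = 2 T \left(3 + O\right)$)
$P{\left(m \right)} = -34 + m$
$p P{\left(r{\left(9,-3 \right)} \right)} = - 306 \left(-34 + 2 \left(-3\right) \left(3 + 9\right)\right) = - 306 \left(-34 + 2 \left(-3\right) 12\right) = - 306 \left(-34 - 72\right) = \left(-306\right) \left(-106\right) = 32436$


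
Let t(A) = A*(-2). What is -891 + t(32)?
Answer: -955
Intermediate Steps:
t(A) = -2*A
-891 + t(32) = -891 - 2*32 = -891 - 64 = -955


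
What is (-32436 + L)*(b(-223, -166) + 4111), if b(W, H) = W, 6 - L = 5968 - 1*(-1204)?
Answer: -153972576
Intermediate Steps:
L = -7166 (L = 6 - (5968 - 1*(-1204)) = 6 - (5968 + 1204) = 6 - 1*7172 = 6 - 7172 = -7166)
(-32436 + L)*(b(-223, -166) + 4111) = (-32436 - 7166)*(-223 + 4111) = -39602*3888 = -153972576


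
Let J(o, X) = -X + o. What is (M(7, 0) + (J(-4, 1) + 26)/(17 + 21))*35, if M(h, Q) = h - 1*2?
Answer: 7385/38 ≈ 194.34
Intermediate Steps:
J(o, X) = o - X
M(h, Q) = -2 + h (M(h, Q) = h - 2 = -2 + h)
(M(7, 0) + (J(-4, 1) + 26)/(17 + 21))*35 = ((-2 + 7) + ((-4 - 1*1) + 26)/(17 + 21))*35 = (5 + ((-4 - 1) + 26)/38)*35 = (5 + (-5 + 26)*(1/38))*35 = (5 + 21*(1/38))*35 = (5 + 21/38)*35 = (211/38)*35 = 7385/38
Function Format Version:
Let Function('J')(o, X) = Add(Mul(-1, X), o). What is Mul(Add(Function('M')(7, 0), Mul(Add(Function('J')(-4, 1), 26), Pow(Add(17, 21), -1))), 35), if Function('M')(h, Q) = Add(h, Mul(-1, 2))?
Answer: Rational(7385, 38) ≈ 194.34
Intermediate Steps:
Function('J')(o, X) = Add(o, Mul(-1, X))
Function('M')(h, Q) = Add(-2, h) (Function('M')(h, Q) = Add(h, -2) = Add(-2, h))
Mul(Add(Function('M')(7, 0), Mul(Add(Function('J')(-4, 1), 26), Pow(Add(17, 21), -1))), 35) = Mul(Add(Add(-2, 7), Mul(Add(Add(-4, Mul(-1, 1)), 26), Pow(Add(17, 21), -1))), 35) = Mul(Add(5, Mul(Add(Add(-4, -1), 26), Pow(38, -1))), 35) = Mul(Add(5, Mul(Add(-5, 26), Rational(1, 38))), 35) = Mul(Add(5, Mul(21, Rational(1, 38))), 35) = Mul(Add(5, Rational(21, 38)), 35) = Mul(Rational(211, 38), 35) = Rational(7385, 38)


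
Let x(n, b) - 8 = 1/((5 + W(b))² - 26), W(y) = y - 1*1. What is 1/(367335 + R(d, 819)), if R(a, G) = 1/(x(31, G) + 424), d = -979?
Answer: 292594897/107480347166798 ≈ 2.7223e-6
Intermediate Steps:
W(y) = -1 + y (W(y) = y - 1 = -1 + y)
x(n, b) = 8 + 1/(-26 + (4 + b)²) (x(n, b) = 8 + 1/((5 + (-1 + b))² - 26) = 8 + 1/((4 + b)² - 26) = 8 + 1/(-26 + (4 + b)²))
R(a, G) = 1/(424 + (-207 + 8*(4 + G)²)/(-26 + (4 + G)²)) (R(a, G) = 1/((-207 + 8*(4 + G)²)/(-26 + (4 + G)²) + 424) = 1/(424 + (-207 + 8*(4 + G)²)/(-26 + (4 + G)²)))
1/(367335 + R(d, 819)) = 1/(367335 + (-26 + (4 + 819)²)/(-11231 + 432*(4 + 819)²)) = 1/(367335 + (-26 + 823²)/(-11231 + 432*823²)) = 1/(367335 + (-26 + 677329)/(-11231 + 432*677329)) = 1/(367335 + 677303/(-11231 + 292606128)) = 1/(367335 + 677303/292594897) = 1/(107480347166798/292594897) = 292594897/107480347166798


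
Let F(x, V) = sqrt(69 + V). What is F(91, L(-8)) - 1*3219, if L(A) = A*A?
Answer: -3219 + sqrt(133) ≈ -3207.5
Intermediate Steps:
L(A) = A**2
F(91, L(-8)) - 1*3219 = sqrt(69 + (-8)**2) - 1*3219 = sqrt(69 + 64) - 3219 = sqrt(133) - 3219 = -3219 + sqrt(133)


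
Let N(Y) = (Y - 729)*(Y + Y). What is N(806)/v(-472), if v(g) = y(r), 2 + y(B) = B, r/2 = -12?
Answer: -4774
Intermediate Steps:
r = -24 (r = 2*(-12) = -24)
y(B) = -2 + B
N(Y) = 2*Y*(-729 + Y) (N(Y) = (-729 + Y)*(2*Y) = 2*Y*(-729 + Y))
v(g) = -26 (v(g) = -2 - 24 = -26)
N(806)/v(-472) = (2*806*(-729 + 806))/(-26) = (2*806*77)*(-1/26) = 124124*(-1/26) = -4774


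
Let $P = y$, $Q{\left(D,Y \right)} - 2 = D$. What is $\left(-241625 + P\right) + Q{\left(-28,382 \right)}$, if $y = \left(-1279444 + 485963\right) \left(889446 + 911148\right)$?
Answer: $-1428737369365$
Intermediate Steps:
$Q{\left(D,Y \right)} = 2 + D$
$y = -1428737127714$ ($y = \left(-793481\right) 1800594 = -1428737127714$)
$P = -1428737127714$
$\left(-241625 + P\right) + Q{\left(-28,382 \right)} = \left(-241625 - 1428737127714\right) + \left(2 - 28\right) = -1428737369339 - 26 = -1428737369365$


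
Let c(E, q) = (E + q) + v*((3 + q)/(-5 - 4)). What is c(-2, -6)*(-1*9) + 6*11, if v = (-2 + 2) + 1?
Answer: 135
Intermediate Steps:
v = 1 (v = 0 + 1 = 1)
c(E, q) = -⅓ + E + 8*q/9 (c(E, q) = (E + q) + 1*((3 + q)/(-5 - 4)) = (E + q) + 1*((3 + q)/(-9)) = (E + q) + 1*((3 + q)*(-⅑)) = (E + q) + 1*(-⅓ - q/9) = (E + q) + (-⅓ - q/9) = -⅓ + E + 8*q/9)
c(-2, -6)*(-1*9) + 6*11 = (-⅓ - 2 + (8/9)*(-6))*(-1*9) + 6*11 = (-⅓ - 2 - 16/3)*(-9) + 66 = -23/3*(-9) + 66 = 69 + 66 = 135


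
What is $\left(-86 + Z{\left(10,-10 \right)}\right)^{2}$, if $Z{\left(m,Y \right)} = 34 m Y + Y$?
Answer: $12222016$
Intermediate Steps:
$Z{\left(m,Y \right)} = Y + 34 Y m$ ($Z{\left(m,Y \right)} = 34 Y m + Y = Y + 34 Y m$)
$\left(-86 + Z{\left(10,-10 \right)}\right)^{2} = \left(-86 - 10 \left(1 + 34 \cdot 10\right)\right)^{2} = \left(-86 - 10 \left(1 + 340\right)\right)^{2} = \left(-86 - 3410\right)^{2} = \left(-3496\right)^{2} = 12222016$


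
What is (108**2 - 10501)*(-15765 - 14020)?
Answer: -34639955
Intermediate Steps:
(108**2 - 10501)*(-15765 - 14020) = (11664 - 10501)*(-29785) = 1163*(-29785) = -34639955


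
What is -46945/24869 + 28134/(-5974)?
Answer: -490056938/74283703 ≈ -6.5971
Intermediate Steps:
-46945/24869 + 28134/(-5974) = -46945*1/24869 + 28134*(-1/5974) = -46945/24869 - 14067/2987 = -490056938/74283703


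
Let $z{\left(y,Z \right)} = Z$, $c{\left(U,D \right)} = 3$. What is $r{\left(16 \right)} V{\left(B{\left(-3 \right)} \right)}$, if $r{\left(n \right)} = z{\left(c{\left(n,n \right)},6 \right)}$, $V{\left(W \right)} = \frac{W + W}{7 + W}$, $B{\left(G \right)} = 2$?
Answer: $\frac{8}{3} \approx 2.6667$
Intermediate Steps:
$V{\left(W \right)} = \frac{2 W}{7 + W}$
$r{\left(n \right)} = 6$
$r{\left(16 \right)} V{\left(B{\left(-3 \right)} \right)} = 6 \cdot 2 \cdot 2 \frac{1}{7 + 2} = 6 \cdot 2 \cdot 2 \cdot \frac{1}{9} = 6 \cdot \frac{4}{9} = \frac{8}{3}$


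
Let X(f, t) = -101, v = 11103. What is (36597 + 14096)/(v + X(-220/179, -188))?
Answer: 50693/11002 ≈ 4.6076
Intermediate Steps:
(36597 + 14096)/(v + X(-220/179, -188)) = (36597 + 14096)/(11103 - 101) = 50693/11002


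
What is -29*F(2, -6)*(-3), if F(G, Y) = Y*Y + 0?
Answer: 3132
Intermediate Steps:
F(G, Y) = Y² (F(G, Y) = Y² + 0 = Y²)
-29*F(2, -6)*(-3) = -29*(-6)²*(-3) = -29*36*(-3) = -1044*(-3) = 3132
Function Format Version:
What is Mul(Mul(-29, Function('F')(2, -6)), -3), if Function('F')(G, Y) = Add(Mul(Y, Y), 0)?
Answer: 3132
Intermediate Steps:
Function('F')(G, Y) = Pow(Y, 2) (Function('F')(G, Y) = Add(Pow(Y, 2), 0) = Pow(Y, 2))
Mul(Mul(-29, Function('F')(2, -6)), -3) = Mul(Mul(-29, Pow(-6, 2)), -3) = Mul(Mul(-29, 36), -3) = Mul(-1044, -3) = 3132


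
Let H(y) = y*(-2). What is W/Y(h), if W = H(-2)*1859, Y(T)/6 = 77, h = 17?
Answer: 338/21 ≈ 16.095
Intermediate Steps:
H(y) = -2*y
Y(T) = 462 (Y(T) = 6*77 = 462)
W = 7436 (W = -2*(-2)*1859 = 4*1859 = 7436)
W/Y(h) = 7436/462 = 7436*(1/462) = 338/21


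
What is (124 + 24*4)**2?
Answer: 48400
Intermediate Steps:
(124 + 24*4)**2 = (124 + 96)**2 = 220**2 = 48400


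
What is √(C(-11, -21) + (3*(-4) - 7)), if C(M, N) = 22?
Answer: √3 ≈ 1.7320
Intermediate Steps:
√(C(-11, -21) + (3*(-4) - 7)) = √(22 + (3*(-4) - 7)) = √(22 + (-12 - 7)) = √(22 - 19) = √3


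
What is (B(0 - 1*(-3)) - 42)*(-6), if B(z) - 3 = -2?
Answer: 246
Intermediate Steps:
B(z) = 1 (B(z) = 3 - 2 = 1)
(B(0 - 1*(-3)) - 42)*(-6) = (1 - 42)*(-6) = -41*(-6) = 246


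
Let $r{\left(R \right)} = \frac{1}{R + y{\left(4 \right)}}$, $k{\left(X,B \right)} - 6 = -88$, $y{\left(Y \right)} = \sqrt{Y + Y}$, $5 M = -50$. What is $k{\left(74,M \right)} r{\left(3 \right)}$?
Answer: $-246 + 164 \sqrt{2} \approx -14.069$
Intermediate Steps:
$M = -10$ ($M = \frac{1}{5} \left(-50\right) = -10$)
$y{\left(Y \right)} = \sqrt{2} \sqrt{Y}$ ($y{\left(Y \right)} = \sqrt{2 Y} = \sqrt{2} \sqrt{Y}$)
$k{\left(X,B \right)} = -82$ ($k{\left(X,B \right)} = 6 - 88 = -82$)
$r{\left(R \right)} = \frac{1}{R + 2 \sqrt{2}}$ ($r{\left(R \right)} = \frac{1}{R + \sqrt{2} \sqrt{4}} = \frac{1}{R + \sqrt{2} \cdot 2} = \frac{1}{R + 2 \sqrt{2}}$)
$k{\left(74,M \right)} r{\left(3 \right)} = - \frac{82}{3 + 2 \sqrt{2}}$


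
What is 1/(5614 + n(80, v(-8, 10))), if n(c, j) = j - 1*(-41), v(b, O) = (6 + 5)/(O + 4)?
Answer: 14/79181 ≈ 0.00017681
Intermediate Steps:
v(b, O) = 11/(4 + O)
n(c, j) = 41 + j (n(c, j) = j + 41 = 41 + j)
1/(5614 + n(80, v(-8, 10))) = 1/(5614 + (41 + 11/(4 + 10))) = 1/(5614 + (41 + 11/14)) = 1/(5614 + 585/14) = 1/(79181/14) = 14/79181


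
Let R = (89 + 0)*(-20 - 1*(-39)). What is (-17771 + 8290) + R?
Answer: -7790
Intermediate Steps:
R = 1691 (R = 89*(-20 + 39) = 89*19 = 1691)
(-17771 + 8290) + R = (-17771 + 8290) + 1691 = -9481 + 1691 = -7790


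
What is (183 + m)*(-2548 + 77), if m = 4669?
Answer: -11989292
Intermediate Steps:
(183 + m)*(-2548 + 77) = (183 + 4669)*(-2548 + 77) = 4852*(-2471) = -11989292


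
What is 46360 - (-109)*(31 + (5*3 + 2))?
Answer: 51592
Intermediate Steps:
46360 - (-109)*(31 + (5*3 + 2)) = 46360 - (-109)*(31 + (15 + 2)) = 46360 - (-109)*(31 + 17) = 46360 - (-109)*48 = 46360 - 1*(-5232) = 46360 + 5232 = 51592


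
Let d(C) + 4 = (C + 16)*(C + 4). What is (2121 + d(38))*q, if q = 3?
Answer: 13155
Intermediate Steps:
d(C) = -4 + (4 + C)*(16 + C) (d(C) = -4 + (C + 16)*(C + 4) = -4 + (16 + C)*(4 + C) = -4 + (4 + C)*(16 + C))
(2121 + d(38))*q = (2121 + (60 + 38² + 20*38))*3 = (2121 + (60 + 1444 + 760))*3 = (2121 + 2264)*3 = 4385*3 = 13155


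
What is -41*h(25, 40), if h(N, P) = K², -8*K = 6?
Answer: -369/16 ≈ -23.063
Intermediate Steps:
K = -¾ (K = -⅛*6 = -¾ ≈ -0.75000)
h(N, P) = 9/16 (h(N, P) = (-¾)² = 9/16)
-41*h(25, 40) = -41*9/16 = -369/16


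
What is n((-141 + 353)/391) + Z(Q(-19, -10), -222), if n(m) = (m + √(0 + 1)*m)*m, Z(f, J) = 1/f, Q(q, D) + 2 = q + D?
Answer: 2633647/4739311 ≈ 0.55570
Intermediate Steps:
Q(q, D) = -2 + D + q (Q(q, D) = -2 + (q + D) = -2 + (D + q) = -2 + D + q)
n(m) = 2*m² (n(m) = (m + √1*m)*m = (m + 1*m)*m = (m + m)*m = (2*m)*m = 2*m²)
n((-141 + 353)/391) + Z(Q(-19, -10), -222) = 2*((-141 + 353)/391)² + 1/(-2 - 10 - 19) = 2*(212*(1/391))² + 1/(-31) = 2*(212/391)² - 1/31 = 2*(44944/152881) - 1/31 = 89888/152881 - 1/31 = 2633647/4739311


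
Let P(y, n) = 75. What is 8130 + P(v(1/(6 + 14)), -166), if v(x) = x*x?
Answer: 8205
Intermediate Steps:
v(x) = x**2
8130 + P(v(1/(6 + 14)), -166) = 8130 + 75 = 8205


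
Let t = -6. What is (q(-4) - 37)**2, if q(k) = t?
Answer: 1849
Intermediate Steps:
q(k) = -6
(q(-4) - 37)**2 = (-6 - 37)**2 = (-43)**2 = 1849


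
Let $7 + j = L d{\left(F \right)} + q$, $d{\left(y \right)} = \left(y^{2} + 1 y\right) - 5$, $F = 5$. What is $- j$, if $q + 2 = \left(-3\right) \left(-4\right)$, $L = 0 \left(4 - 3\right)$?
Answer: $-3$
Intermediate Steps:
$d{\left(y \right)} = -5 + y + y^{2}$ ($d{\left(y \right)} = \left(y^{2} + y\right) - 5 = \left(y + y^{2}\right) - 5 = -5 + y + y^{2}$)
$L = 0$ ($L = 0 \cdot 1 = 0$)
$q = 10$ ($q = -2 - -12 = -2 + 12 = 10$)
$j = 3$ ($j = -7 + \left(0 \left(-5 + 5 + 5^{2}\right) + 10\right) = -7 + \left(0 \left(-5 + 5 + 25\right) + 10\right) = -7 + \left(0 \cdot 25 + 10\right) = -7 + \left(0 + 10\right) = -7 + 10 = 3$)
$- j = \left(-1\right) 3 = -3$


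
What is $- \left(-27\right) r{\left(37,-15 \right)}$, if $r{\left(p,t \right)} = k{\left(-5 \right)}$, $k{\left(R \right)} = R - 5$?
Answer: $-270$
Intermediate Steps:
$k{\left(R \right)} = -5 + R$
$r{\left(p,t \right)} = -10$ ($r{\left(p,t \right)} = -5 - 5 = -10$)
$- \left(-27\right) r{\left(37,-15 \right)} = - \left(-27\right) \left(-10\right) = \left(-1\right) 270 = -270$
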